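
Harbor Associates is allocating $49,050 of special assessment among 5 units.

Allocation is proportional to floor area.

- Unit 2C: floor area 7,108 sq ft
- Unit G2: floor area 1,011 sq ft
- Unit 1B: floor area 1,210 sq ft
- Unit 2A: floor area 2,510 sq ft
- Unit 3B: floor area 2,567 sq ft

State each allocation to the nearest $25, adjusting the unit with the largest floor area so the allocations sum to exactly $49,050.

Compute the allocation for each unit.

Unit 2C: $24,175 | Unit G2: $3,450 | Unit 1B: $4,125 | Unit 2A: $8,550 | Unit 3B: $8,750

Total floor area = 14,406.
Raw shares: Unit 2C 7,108/14,406 × $49,050 = 24,201.54; Unit G2 1,011/14,406 × $49,050 = 3,442.28; Unit 1B 1,210/14,406 × $49,050 = 4,119.85; Unit 2A 2,510/14,406 × $49,050 = 8,546.13; Unit 3B 2,567/14,406 × $49,050 = 8,740.20.
After rounding ($25): Unit 2C $24,200; Unit G2 $3,450; Unit 1B $4,125; Unit 2A $8,550; Unit 3B $8,750. Sum = $49,075.
Difference $49,050 − $49,075 = −$25 applied to largest floor area (Unit 2C): Unit 2C becomes $24,175.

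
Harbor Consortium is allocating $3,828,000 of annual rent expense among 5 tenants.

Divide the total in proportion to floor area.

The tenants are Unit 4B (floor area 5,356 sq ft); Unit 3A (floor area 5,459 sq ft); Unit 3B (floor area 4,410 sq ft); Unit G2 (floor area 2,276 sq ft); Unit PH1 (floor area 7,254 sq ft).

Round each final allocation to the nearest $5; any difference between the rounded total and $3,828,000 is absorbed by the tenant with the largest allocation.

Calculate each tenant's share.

Unit 4B: $828,225; Unit 3A: $844,155; Unit 3B: $681,940; Unit G2: $351,950; Unit PH1: $1,121,730

Total floor area = 24,755.
Raw shares: Unit 4B 5,356/24,755 × $3,828,000 = 828,227.35; Unit 3A 5,459/24,755 × $3,828,000 = 844,154.80; Unit 3B 4,410/24,755 × $3,828,000 = 681,942.23; Unit G2 2,276/24,755 × $3,828,000 = 351,950.23; Unit PH1 7,254/24,755 × $3,828,000 = 1,121,725.39.
After rounding ($5): Unit 4B $828,225; Unit 3A $844,155; Unit 3B $681,940; Unit G2 $351,950; Unit PH1 $1,121,725. Sum = $3,827,995.
Difference $3,828,000 − $3,827,995 = +$5 applied to largest allocation (Unit PH1): Unit PH1 becomes $1,121,730.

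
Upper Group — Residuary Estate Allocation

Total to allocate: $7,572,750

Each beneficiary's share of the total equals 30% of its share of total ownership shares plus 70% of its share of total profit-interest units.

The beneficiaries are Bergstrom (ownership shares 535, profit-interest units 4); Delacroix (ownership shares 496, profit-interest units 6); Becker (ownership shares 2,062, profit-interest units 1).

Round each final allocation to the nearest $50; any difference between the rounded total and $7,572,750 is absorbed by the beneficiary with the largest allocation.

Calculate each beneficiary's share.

Bergstrom: $2,320,550 | Delacroix: $3,255,750 | Becker: $1,996,450

Totals — ownership shares 3,093, profit-interest units 11.
Combined weights (30% ownership shares + 70% profit-interest units): Bergstrom 0.3064; Delacroix 0.4299; Becker 0.2636.
Proportional shares: Bergstrom 2,320,569.44; Delacroix 3,255,728.28; Becker 1,996,452.27.
After rounding ($50): Bergstrom $2,320,550; Delacroix $3,255,750; Becker $1,996,450. Sum = $7,572,750.
No rounding difference to absorb.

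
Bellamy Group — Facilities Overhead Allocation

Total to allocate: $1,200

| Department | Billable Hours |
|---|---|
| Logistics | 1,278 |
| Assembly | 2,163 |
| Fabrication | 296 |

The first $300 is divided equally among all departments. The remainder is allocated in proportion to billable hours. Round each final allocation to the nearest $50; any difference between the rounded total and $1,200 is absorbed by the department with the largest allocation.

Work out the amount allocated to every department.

First tranche $300 split equally: $100 each.
Remainder $900 by billable hours (total 3,737): Logistics 307.79 → $300; Assembly 520.93 → $500; Fabrication 71.29 → $50.
Rounding difference +$50 on remainder applied to Assembly.
Totals: Logistics $100 + $300 = $400; Assembly $100 + $550 = $650; Fabrication $100 + $50 = $150.

Logistics: $400 · Assembly: $650 · Fabrication: $150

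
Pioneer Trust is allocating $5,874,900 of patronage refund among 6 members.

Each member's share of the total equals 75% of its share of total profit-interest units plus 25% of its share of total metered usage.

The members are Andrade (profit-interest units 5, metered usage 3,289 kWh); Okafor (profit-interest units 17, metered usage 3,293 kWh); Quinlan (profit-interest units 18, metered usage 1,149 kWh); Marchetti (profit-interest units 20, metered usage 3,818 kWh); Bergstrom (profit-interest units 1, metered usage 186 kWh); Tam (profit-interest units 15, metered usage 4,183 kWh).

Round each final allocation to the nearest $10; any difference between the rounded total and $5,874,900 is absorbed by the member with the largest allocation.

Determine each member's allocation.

Totals — profit-interest units 76, metered usage 15,918.
Blended shares (75% profit-interest units + 25% metered usage): Andrade 0.1010; Okafor 0.2195; Quinlan 0.1957; Marchetti 0.2573; Bergstrom 0.0128; Tam 0.2137.
Unrounded shares: Andrade 593,350.00; Okafor 1,289,430.92; Quinlan 1,149,583.91; Marchetti 1,511,799.67; Bergstrom 75,137.87; Tam 1,255,597.63.
At nearest $10: Andrade $593,350; Okafor $1,289,430; Quinlan $1,149,580; Marchetti $1,511,800; Bergstrom $75,140; Tam $1,255,600. Sum = $5,874,900.
Sum already equals the total — no adjustment.

Andrade: $593,350 · Okafor: $1,289,430 · Quinlan: $1,149,580 · Marchetti: $1,511,800 · Bergstrom: $75,140 · Tam: $1,255,600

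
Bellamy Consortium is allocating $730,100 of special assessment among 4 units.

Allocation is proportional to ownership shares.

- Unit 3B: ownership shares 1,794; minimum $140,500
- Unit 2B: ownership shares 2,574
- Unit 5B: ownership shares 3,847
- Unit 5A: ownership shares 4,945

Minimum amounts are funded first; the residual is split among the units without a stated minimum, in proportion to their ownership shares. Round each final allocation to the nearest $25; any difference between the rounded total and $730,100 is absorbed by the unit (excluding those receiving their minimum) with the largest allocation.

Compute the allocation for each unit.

Unit 3B: $140,500 | Unit 2B: $133,525 | Unit 5B: $199,550 | Unit 5A: $256,525

Fund the minimums — Unit 3B $140,500. Residual $589,600.
Residual split over remaining ownership shares 11,366: Unit 2B 133,523.70 → $133,525; Unit 5B 199,559.32 → $199,550; Unit 5A 256,516.98 → $256,525.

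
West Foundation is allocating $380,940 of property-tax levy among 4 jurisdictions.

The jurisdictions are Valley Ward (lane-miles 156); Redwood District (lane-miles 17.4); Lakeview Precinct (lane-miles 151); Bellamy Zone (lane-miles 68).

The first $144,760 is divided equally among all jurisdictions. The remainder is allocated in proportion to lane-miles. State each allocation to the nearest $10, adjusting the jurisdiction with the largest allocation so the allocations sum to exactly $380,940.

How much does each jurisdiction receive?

Equal tier: $144,760 ÷ 4 = $36,190 apiece.
Remainder $236,180 by lane-miles (total 392.4): Valley Ward 93,894.19 → $93,890; Redwood District 10,472.81 → $10,470; Lakeview Precinct 90,884.76 → $90,880; Bellamy Zone 40,928.24 → $40,930.
Rounding difference +$10 on remainder applied to Valley Ward.
Totals: Valley Ward $36,190 + $93,900 = $130,090; Redwood District $36,190 + $10,470 = $46,660; Lakeview Precinct $36,190 + $90,880 = $127,070; Bellamy Zone $36,190 + $40,930 = $77,120.

Valley Ward: $130,090 | Redwood District: $46,660 | Lakeview Precinct: $127,070 | Bellamy Zone: $77,120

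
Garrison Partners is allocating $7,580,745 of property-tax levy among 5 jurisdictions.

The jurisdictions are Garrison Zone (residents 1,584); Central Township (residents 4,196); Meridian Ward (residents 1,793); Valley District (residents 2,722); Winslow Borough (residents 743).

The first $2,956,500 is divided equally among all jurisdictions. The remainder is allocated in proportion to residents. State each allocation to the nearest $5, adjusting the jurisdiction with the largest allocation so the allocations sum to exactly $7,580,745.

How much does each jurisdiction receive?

Equal tier: $2,956,500 ÷ 5 = $591,300 apiece.
Remainder $4,624,245 by residents (total 11,038): Garrison Zone 663,598.85 → $663,600; Central Township 1,757,866.64 → $1,757,865; Meridian Ward 751,157.03 → $751,155; Valley District 1,140,351.05 → $1,140,350; Winslow Borough 311,271.43 → $311,270.
Rounding difference +$5 on remainder applied to Central Township.
Totals: Garrison Zone $591,300 + $663,600 = $1,254,900; Central Township $591,300 + $1,757,870 = $2,349,170; Meridian Ward $591,300 + $751,155 = $1,342,455; Valley District $591,300 + $1,140,350 = $1,731,650; Winslow Borough $591,300 + $311,270 = $902,570.

Garrison Zone: $1,254,900; Central Township: $2,349,170; Meridian Ward: $1,342,455; Valley District: $1,731,650; Winslow Borough: $902,570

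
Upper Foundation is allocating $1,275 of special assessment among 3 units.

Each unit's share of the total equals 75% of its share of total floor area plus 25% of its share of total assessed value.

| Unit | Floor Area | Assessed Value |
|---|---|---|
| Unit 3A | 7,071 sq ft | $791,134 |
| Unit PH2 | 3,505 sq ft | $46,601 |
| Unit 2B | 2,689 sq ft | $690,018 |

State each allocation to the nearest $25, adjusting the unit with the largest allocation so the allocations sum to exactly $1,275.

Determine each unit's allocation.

Unit 3A: $675 · Unit PH2: $250 · Unit 2B: $350

Totals — floor area 13,265, assessed value 1,527,753.
Combined weights (75% floor area + 25% assessed value): Unit 3A 0.5293; Unit PH2 0.2058; Unit 2B 0.2649.
Pro-rata amounts: Unit 3A 674.80; Unit PH2 262.39; Unit 2B 337.81.
Rounded to nearest $25: Unit 3A $675; Unit PH2 $250; Unit 2B $350. Sum = $1,275.
Sum already equals the total — no adjustment.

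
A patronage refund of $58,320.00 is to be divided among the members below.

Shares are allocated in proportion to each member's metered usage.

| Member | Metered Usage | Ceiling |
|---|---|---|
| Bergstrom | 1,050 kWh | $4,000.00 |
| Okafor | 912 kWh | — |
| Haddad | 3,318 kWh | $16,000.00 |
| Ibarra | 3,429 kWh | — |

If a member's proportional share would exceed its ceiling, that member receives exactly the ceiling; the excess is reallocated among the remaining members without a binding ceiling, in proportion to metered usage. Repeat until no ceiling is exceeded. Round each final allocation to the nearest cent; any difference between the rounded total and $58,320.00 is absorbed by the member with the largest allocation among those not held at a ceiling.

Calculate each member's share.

Bergstrom: $4,000.00 · Okafor: $8,050.64 · Haddad: $16,000.00 · Ibarra: $30,269.36

Metered usage total: 8,709.
Proportional shares (ignoring caps): Bergstrom 7,031.3469; Okafor 6,107.2270; Haddad 22,219.0561; Ibarra 22,962.3700.
Cap binds for Bergstrom ($4,000.00), Haddad ($16,000.00); remaining pool $38,320.00 reallocated over remaining metered usage 4,341.
Remaining shares: Okafor 8,050.6427 → $8,050.64; Ibarra 30,269.3573 → $30,269.36.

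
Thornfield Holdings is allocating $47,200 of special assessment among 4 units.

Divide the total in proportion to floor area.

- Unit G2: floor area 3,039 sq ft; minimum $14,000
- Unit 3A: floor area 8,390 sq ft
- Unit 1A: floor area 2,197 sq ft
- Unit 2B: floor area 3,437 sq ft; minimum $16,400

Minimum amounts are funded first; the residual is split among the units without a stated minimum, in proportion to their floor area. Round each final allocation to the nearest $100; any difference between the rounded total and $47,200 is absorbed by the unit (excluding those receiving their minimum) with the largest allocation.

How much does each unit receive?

Unit G2: $14,000 | Unit 3A: $13,300 | Unit 1A: $3,500 | Unit 2B: $16,400

Guaranteed amounts: Unit G2 $14,000; Unit 2B $16,400. Balance $16,800.
Balance split over remaining floor area 10,587: Unit 3A 13,313.69 → $13,300; Unit 1A 3,486.31 → $3,500.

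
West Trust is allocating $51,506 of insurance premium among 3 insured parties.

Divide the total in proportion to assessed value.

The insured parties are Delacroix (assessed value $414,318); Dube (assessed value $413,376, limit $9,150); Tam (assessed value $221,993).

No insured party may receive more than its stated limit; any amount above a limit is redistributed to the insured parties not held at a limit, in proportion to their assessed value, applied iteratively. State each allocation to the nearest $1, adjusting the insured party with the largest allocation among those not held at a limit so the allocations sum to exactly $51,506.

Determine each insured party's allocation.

Total assessed value = 1,049,687.
Pro-rata shares before constraints: Delacroix 20,329.74; Dube 20,283.52; Tam 10,892.74.
Held at cap: Dube ($9,150); remaining pool $42,356 reallocated over remaining assessed value 636,311.
Redistributed shares: Delacroix 27,579.05 → $27,579; Tam 14,776.95 → $14,777.

Delacroix: $27,579; Dube: $9,150; Tam: $14,777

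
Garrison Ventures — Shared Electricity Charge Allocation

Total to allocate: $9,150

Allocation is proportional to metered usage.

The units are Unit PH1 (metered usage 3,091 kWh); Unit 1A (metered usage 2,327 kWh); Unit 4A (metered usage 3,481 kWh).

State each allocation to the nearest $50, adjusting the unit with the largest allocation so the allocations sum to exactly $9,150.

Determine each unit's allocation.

Combined metered usage = 8,899.
Raw shares: Unit PH1 3,091/8,899 × $9,150 = 3,178.18; Unit 1A 2,327/8,899 × $9,150 = 2,392.63; Unit 4A 3,481/8,899 × $9,150 = 3,579.18.
Rounded to nearest $50: Unit PH1 $3,200; Unit 1A $2,400; Unit 4A $3,600. Sum = $9,200.
Difference $9,150 − $9,200 = −$50 applied to largest allocation (Unit 4A): Unit 4A becomes $3,550.

Unit PH1: $3,200 | Unit 1A: $2,400 | Unit 4A: $3,550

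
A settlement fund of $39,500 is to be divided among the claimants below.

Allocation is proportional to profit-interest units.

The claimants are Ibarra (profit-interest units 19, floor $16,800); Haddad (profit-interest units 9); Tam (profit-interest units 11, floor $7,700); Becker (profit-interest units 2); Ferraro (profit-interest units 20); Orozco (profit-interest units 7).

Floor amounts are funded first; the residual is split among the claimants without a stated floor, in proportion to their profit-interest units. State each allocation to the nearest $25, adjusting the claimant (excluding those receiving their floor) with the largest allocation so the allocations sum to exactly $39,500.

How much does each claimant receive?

Ibarra: $16,800 · Haddad: $3,550 · Tam: $7,700 · Becker: $800 · Ferraro: $7,875 · Orozco: $2,775

Guaranteed amounts: Ibarra $16,800; Tam $7,700. Residual $15,000.
Residual split over remaining profit-interest units 38: Haddad 3,552.63 → $3,550; Becker 789.47 → $800; Ferraro 7,894.74 → $7,900; Orozco 2,763.16 → $2,775.
Rounding difference −$25 applied to Ferraro → $7,875.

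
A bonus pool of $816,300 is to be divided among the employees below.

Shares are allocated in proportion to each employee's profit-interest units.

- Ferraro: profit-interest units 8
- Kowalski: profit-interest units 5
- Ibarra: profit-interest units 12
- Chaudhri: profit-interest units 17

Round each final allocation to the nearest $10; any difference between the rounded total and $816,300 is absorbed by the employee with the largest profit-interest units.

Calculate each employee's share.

Profit-interest units total: 42.
Proportional shares: Ferraro 8/42 × $816,300 = 155,485.71; Kowalski 5/42 × $816,300 = 97,178.57; Ibarra 12/42 × $816,300 = 233,228.57; Chaudhri 17/42 × $816,300 = 330,407.14.
After rounding ($10): Ferraro $155,490; Kowalski $97,180; Ibarra $233,230; Chaudhri $330,410. Sum = $816,310.
Difference $816,300 − $816,310 = −$10 applied to largest profit-interest units (Chaudhri): Chaudhri becomes $330,400.

Ferraro: $155,490 | Kowalski: $97,180 | Ibarra: $233,230 | Chaudhri: $330,400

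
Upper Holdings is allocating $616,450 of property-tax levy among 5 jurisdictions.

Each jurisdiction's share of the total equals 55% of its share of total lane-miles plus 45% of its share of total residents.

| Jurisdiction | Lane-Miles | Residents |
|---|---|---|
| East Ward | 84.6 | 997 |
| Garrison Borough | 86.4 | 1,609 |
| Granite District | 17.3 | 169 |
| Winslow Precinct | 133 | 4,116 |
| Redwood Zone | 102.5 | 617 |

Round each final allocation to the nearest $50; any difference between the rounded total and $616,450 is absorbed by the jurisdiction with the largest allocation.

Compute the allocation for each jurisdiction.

Totals — lane-miles 423.8, residents 7,508.
Composite weights (55% lane-miles + 45% residents): East Ward 0.1695; Garrison Borough 0.2086; Granite District 0.0326; Winslow Precinct 0.4193; Redwood Zone 0.1700.
Raw shares: East Ward 104,518.24; Garrison Borough 128,570.20; Granite District 20,084.45; Winslow Precinct 258,478.63; Redwood Zone 104,798.48.
At nearest $50: East Ward $104,500; Garrison Borough $128,550; Granite District $20,100; Winslow Precinct $258,500; Redwood Zone $104,800. Sum = $616,450.
Sum already equals the total — no adjustment.

East Ward: $104,500 · Garrison Borough: $128,550 · Granite District: $20,100 · Winslow Precinct: $258,500 · Redwood Zone: $104,800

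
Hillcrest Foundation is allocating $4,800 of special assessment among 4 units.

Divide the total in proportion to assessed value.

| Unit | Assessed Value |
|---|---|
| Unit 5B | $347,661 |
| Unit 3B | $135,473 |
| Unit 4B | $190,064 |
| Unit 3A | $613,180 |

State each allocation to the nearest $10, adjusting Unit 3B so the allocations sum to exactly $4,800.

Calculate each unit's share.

Assessed value total: 1,286,378.
Unrounded shares: Unit 5B 347,661/1,286,378 × $4,800 = 1,297.26; Unit 3B 135,473/1,286,378 × $4,800 = 505.50; Unit 4B 190,064/1,286,378 × $4,800 = 709.21; Unit 3A 613,180/1,286,378 × $4,800 = 2,288.02.
At nearest $10: Unit 5B $1,300; Unit 3B $510; Unit 4B $710; Unit 3A $2,290. Sum = $4,810.
Difference $4,800 − $4,810 = −$10 applied to Unit 3B: Unit 3B becomes $500.

Unit 5B: $1,300; Unit 3B: $500; Unit 4B: $710; Unit 3A: $2,290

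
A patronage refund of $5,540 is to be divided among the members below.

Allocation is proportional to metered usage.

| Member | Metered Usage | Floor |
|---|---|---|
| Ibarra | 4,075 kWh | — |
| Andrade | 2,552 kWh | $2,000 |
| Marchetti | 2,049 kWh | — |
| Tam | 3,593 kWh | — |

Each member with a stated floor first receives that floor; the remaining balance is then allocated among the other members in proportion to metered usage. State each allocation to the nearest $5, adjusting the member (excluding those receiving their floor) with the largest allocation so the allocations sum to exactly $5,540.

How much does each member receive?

Fund the minimums — Andrade $2,000. Balance $3,540.
Balance split over remaining metered usage 9,717: Ibarra 1,484.56 → $1,485; Marchetti 746.47 → $745; Tam 1,308.97 → $1,310.

Ibarra: $1,485 · Andrade: $2,000 · Marchetti: $745 · Tam: $1,310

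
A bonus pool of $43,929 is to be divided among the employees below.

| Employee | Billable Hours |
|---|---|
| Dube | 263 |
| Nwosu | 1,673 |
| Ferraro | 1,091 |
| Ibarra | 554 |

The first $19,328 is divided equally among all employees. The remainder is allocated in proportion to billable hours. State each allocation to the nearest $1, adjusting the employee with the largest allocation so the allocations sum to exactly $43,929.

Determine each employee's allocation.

First tranche $19,328 split equally: $4,832 each.
Remainder $24,601 by billable hours (total 3,581): Dube 1,806.78 → $1,807; Nwosu 11,493.29 → $11,493; Ferraro 7,495.03 → $7,495; Ibarra 3,805.91 → $3,806.
Totals: Dube $4,832 + $1,807 = $6,639; Nwosu $4,832 + $11,493 = $16,325; Ferraro $4,832 + $7,495 = $12,327; Ibarra $4,832 + $3,806 = $8,638.

Dube: $6,639 · Nwosu: $16,325 · Ferraro: $12,327 · Ibarra: $8,638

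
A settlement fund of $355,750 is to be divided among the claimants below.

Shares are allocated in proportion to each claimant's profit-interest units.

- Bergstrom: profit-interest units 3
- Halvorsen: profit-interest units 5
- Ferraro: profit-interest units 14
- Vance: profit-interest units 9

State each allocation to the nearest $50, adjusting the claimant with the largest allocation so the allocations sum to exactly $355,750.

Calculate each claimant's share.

Bergstrom: $34,450 · Halvorsen: $57,400 · Ferraro: $160,600 · Vance: $103,300

Profit-interest units total: 31.
Pro-rata amounts: Bergstrom 3/31 × $355,750 = 34,427.42; Halvorsen 5/31 × $355,750 = 57,379.03; Ferraro 14/31 × $355,750 = 160,661.29; Vance 9/31 × $355,750 = 103,282.26.
After rounding ($50): Bergstrom $34,450; Halvorsen $57,400; Ferraro $160,650; Vance $103,300. Sum = $355,800.
Difference $355,750 − $355,800 = −$50 applied to largest allocation (Ferraro): Ferraro becomes $160,600.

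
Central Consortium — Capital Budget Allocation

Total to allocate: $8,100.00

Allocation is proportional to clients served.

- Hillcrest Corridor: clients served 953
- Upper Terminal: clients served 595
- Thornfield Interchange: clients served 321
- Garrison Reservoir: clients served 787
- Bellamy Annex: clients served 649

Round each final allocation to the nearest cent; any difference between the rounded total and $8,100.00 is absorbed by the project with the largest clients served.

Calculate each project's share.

Hillcrest Corridor: $2,335.64 | Upper Terminal: $1,458.25 | Thornfield Interchange: $786.72 | Garrison Reservoir: $1,928.80 | Bellamy Annex: $1,590.59

Total clients served = 953 + 595 + 321 + 787 + 649 = 3,305.
Pro-rata amounts: Hillcrest Corridor 2,335.6430; Upper Terminal 1,458.2451; Thornfield Interchange 786.7171; Garrison Reservoir 1,928.8048; Bellamy Annex 1,590.5900.
After rounding (cent): Hillcrest Corridor $2,335.64; Upper Terminal $1,458.25; Thornfield Interchange $786.72; Garrison Reservoir $1,928.80; Bellamy Annex $1,590.59. Sum = $8,100.00.
No rounding difference to absorb.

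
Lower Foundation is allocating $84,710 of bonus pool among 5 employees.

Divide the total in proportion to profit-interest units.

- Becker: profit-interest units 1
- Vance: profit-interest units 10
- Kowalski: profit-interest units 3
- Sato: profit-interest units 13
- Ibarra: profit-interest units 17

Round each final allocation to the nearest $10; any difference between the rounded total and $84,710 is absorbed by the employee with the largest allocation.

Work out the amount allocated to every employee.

Profit-interest units total: 44.
Proportional shares: Becker 1/44 × $84,710 = 1,925.23; Vance 10/44 × $84,710 = 19,252.27; Kowalski 3/44 × $84,710 = 5,775.68; Sato 13/44 × $84,710 = 25,027.95; Ibarra 17/44 × $84,710 = 32,728.86.
At nearest $10: Becker $1,930; Vance $19,250; Kowalski $5,780; Sato $25,030; Ibarra $32,730. Sum = $84,720.
Difference $84,710 − $84,720 = −$10 applied to largest allocation (Ibarra): Ibarra becomes $32,720.

Becker: $1,930; Vance: $19,250; Kowalski: $5,780; Sato: $25,030; Ibarra: $32,720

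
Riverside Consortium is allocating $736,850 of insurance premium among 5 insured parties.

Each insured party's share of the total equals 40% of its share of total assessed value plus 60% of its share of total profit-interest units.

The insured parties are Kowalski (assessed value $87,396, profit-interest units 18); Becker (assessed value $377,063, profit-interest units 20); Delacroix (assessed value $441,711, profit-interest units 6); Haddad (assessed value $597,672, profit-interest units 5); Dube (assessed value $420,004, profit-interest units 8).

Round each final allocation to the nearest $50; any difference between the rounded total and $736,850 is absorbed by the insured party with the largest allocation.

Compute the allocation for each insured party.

Kowalski: $153,000 · Becker: $212,900 · Delacroix: $114,200 · Haddad: $130,350 · Dube: $126,400

Totals — assessed value 1,923,846, profit-interest units 57.
Composite weights (40% assessed value + 60% profit-interest units): Kowalski 0.2076; Becker 0.2889; Delacroix 0.1550; Haddad 0.1769; Dube 0.1715.
Unrounded shares: Kowalski 153,003.06; Becker 212,893.70; Delacroix 114,209.58; Haddad 130,347.04; Dube 126,396.62.
At nearest $50: Kowalski $153,000; Becker $212,900; Delacroix $114,200; Haddad $130,350; Dube $126,400. Sum = $736,850.
Rounded total matches; no reconciliation needed.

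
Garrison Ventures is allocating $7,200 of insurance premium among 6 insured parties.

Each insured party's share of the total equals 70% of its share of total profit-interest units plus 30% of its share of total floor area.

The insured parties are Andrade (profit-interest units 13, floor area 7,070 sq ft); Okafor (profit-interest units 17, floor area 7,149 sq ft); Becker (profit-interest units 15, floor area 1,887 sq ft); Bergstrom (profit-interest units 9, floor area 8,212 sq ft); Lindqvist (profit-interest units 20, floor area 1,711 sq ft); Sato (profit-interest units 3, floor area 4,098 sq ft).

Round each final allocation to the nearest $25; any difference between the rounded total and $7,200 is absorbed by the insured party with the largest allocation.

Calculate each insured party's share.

Profit-interest units total 77; floor area total 30,127.
Blended shares (70% profit-interest units + 30% floor area): Andrade 0.1886; Okafor 0.2257; Becker 0.1552; Bergstrom 0.1636; Lindqvist 0.1989; Sato 0.0681.
Raw shares: Andrade 1,357.80; Okafor 1,625.29; Becker 1,117.11; Bergstrom 1,177.86; Lindqvist 1,431.76; Sato 490.18.
Rounded to nearest $25: Andrade $1,350; Okafor $1,625; Becker $1,125; Bergstrom $1,175; Lindqvist $1,425; Sato $500. Sum = $7,200.
Sum already equals the total — no adjustment.

Andrade: $1,350; Okafor: $1,625; Becker: $1,125; Bergstrom: $1,175; Lindqvist: $1,425; Sato: $500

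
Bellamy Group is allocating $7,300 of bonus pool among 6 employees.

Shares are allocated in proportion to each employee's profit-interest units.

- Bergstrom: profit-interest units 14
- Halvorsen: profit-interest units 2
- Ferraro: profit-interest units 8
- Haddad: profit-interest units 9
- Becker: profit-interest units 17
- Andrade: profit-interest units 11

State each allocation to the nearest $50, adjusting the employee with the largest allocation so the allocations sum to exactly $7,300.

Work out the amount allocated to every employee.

Total profit-interest units = 61.
Raw shares: Bergstrom 14/61 × $7,300 = 1,675.41; Halvorsen 2/61 × $7,300 = 239.34; Ferraro 8/61 × $7,300 = 957.38; Haddad 9/61 × $7,300 = 1,077.05; Becker 17/61 × $7,300 = 2,034.43; Andrade 11/61 × $7,300 = 1,316.39.
After rounding ($50): Bergstrom $1,700; Halvorsen $250; Ferraro $950; Haddad $1,100; Becker $2,050; Andrade $1,300. Sum = $7,350.
Difference $7,300 − $7,350 = −$50 applied to largest allocation (Becker): Becker becomes $2,000.

Bergstrom: $1,700 · Halvorsen: $250 · Ferraro: $950 · Haddad: $1,100 · Becker: $2,000 · Andrade: $1,300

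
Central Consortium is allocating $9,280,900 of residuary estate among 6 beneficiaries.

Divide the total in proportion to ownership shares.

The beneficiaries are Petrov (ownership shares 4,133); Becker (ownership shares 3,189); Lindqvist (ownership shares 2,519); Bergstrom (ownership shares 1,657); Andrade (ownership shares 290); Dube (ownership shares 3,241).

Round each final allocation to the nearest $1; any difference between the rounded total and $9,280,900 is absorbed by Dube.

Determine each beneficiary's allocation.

Petrov: $2,552,263 | Becker: $1,969,312 | Lindqvist: $1,555,565 | Bergstrom: $1,023,252 | Andrade: $179,085 | Dube: $2,001,423

Ownership shares total: 15,029.
Unrounded shares: Petrov 4,133/15,029 × $9,280,900 = 2,552,262.94; Becker 3,189/15,029 × $9,280,900 = 1,969,312.00; Lindqvist 2,519/15,029 × $9,280,900 = 1,555,565.05; Bergstrom 1,657/15,029 × $9,280,900 = 1,023,251.80; Andrade 290/15,029 × $9,280,900 = 179,084.503; Dube 3,241/15,029 × $9,280,900 = 2,001,423.71.
At nearest $1: Petrov $2,552,263; Becker $1,969,312; Lindqvist $1,555,565; Bergstrom $1,023,252; Andrade $179,085; Dube $2,001,424. Sum = $9,280,901.
Difference $9,280,900 − $9,280,901 = −$1 applied to Dube: Dube becomes $2,001,423.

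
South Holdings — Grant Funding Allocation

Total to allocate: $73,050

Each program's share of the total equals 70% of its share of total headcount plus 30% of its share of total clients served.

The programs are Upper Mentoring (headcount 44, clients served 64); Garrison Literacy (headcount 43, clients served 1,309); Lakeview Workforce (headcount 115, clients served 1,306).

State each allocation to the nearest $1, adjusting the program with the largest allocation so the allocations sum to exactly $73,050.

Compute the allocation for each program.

Headcount total 202; clients served total 2,679.
Composite weights (70% headcount + 30% clients served): Upper Mentoring 0.1596; Garrison Literacy 0.2956; Lakeview Workforce 0.5448.
Pro-rata amounts: Upper Mentoring 11,661.86; Garrison Literacy 21,593.17; Lakeview Workforce 39,794.97.
Rounded to nearest $1: Upper Mentoring $11,662; Garrison Literacy $21,593; Lakeview Workforce $39,795. Sum = $73,050.
Rounded total matches; no reconciliation needed.

Upper Mentoring: $11,662 · Garrison Literacy: $21,593 · Lakeview Workforce: $39,795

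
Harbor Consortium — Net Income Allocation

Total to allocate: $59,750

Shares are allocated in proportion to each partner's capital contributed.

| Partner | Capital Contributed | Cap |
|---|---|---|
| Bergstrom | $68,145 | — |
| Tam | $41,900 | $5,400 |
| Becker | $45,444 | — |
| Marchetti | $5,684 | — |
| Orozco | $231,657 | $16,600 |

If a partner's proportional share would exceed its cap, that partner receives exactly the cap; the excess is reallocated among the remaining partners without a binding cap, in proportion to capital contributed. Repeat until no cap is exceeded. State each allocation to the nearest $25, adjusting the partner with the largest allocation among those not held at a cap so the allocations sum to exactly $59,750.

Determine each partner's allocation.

Bergstrom: $21,575 | Tam: $5,400 | Becker: $14,375 | Marchetti: $1,800 | Orozco: $16,600

Combined capital contributed = 392,830.
Unconstrained shares: Bergstrom 10,364.95; Tam 6,373.05; Becker 6,912.10; Marchetti 864.54; Orozco 35,235.36.
Cap binds for Tam ($5,400), Orozco ($16,600); balance $37,750 reallocated over remaining capital contributed 119,273.
Redistributed shares: Bergstrom 21,567.95 → $21,575; Becker 14,383.06 → $14,375; Marchetti 1,798.99 → $1,800.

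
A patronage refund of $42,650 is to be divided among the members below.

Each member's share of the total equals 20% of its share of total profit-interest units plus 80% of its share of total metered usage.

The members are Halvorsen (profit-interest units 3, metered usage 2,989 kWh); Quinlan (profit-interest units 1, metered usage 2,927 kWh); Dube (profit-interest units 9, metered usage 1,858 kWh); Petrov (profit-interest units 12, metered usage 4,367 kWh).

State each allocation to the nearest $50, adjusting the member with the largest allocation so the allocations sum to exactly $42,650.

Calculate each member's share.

Halvorsen: $9,400 · Quinlan: $8,550 · Dube: $8,300 · Petrov: $16,400

Totals — profit-interest units 25, metered usage 12,141.
Combined weights (20% profit-interest units + 80% metered usage): Halvorsen 0.2210; Quinlan 0.2009; Dube 0.1944; Petrov 0.3838.
Pro-rata amounts: Halvorsen 9,423.62; Quinlan 8,566.98; Dube 8,292.36; Petrov 16,367.03.
Rounded to nearest $50: Halvorsen $9,400; Quinlan $8,550; Dube $8,300; Petrov $16,350. Sum = $42,600.
Difference $42,650 − $42,600 = +$50 applied to largest allocation (Petrov): Petrov becomes $16,400.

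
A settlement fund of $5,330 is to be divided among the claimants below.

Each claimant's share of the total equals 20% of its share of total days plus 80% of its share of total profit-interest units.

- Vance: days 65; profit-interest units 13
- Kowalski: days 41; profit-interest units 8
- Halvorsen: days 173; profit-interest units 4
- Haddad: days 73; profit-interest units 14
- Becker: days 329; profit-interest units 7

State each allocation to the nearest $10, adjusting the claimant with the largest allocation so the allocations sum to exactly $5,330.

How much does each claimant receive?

Days total 681; profit-interest units total 46.
Composite weights (20% days + 80% profit-interest units): Vance 0.2452; Kowalski 0.1512; Halvorsen 0.1204; Haddad 0.2649; Becker 0.2184.
Unrounded shares: Vance 1,306.79; Kowalski 805.74; Halvorsen 641.59; Haddad 1,412.01; Becker 1,163.87.
Rounded to nearest $10: Vance $1,310; Kowalski $810; Halvorsen $640; Haddad $1,410; Becker $1,160. Sum = $5,330.
Sum already equals the total — no adjustment.

Vance: $1,310 · Kowalski: $810 · Halvorsen: $640 · Haddad: $1,410 · Becker: $1,160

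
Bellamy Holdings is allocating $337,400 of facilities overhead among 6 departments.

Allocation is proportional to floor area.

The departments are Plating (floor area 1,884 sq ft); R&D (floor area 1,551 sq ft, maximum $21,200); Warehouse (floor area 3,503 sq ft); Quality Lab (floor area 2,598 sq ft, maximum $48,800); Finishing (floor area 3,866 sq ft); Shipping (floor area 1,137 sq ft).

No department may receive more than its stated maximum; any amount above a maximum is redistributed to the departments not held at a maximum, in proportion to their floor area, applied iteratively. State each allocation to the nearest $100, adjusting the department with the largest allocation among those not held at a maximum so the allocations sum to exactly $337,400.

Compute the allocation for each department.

Plating: $48,500 | R&D: $21,200 | Warehouse: $90,200 | Quality Lab: $48,800 | Finishing: $99,400 | Shipping: $29,300

Combined floor area = 14,539.
Pro-rata shares before constraints: Plating 43,721.14; R&D 35,993.36; Warehouse 81,292.54; Quality Lab 60,290.61; Finishing 89,716.51; Shipping 26,385.84.
Cap binds for R&D ($21,200), Quality Lab ($48,800); balance $267,400 reallocated over remaining floor area 10,390.
Shares after redistribution: Plating 48,487.16 → $48,500; Warehouse 90,154.21 → $90,200; Finishing 99,496.48 → $99,500; Shipping 29,262.16 → $29,300.
Rounding difference −$100 applied to Finishing → $99,400.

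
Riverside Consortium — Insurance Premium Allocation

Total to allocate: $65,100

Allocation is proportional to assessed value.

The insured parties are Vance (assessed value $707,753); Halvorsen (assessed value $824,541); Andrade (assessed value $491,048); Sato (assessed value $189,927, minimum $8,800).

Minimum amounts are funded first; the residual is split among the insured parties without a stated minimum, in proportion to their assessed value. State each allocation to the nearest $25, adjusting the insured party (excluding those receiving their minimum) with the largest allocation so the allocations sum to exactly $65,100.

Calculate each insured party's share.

Vance: $19,700; Halvorsen: $22,925; Andrade: $13,675; Sato: $8,800

Minimums first: Sato $8,800. Residual $56,300.
Residual split over remaining assessed value 2,023,342: Vance 19,693.41 → $19,700; Halvorsen 22,943.06 → $22,950; Andrade 13,663.53 → $13,675.
Rounding difference −$25 applied to Halvorsen → $22,925.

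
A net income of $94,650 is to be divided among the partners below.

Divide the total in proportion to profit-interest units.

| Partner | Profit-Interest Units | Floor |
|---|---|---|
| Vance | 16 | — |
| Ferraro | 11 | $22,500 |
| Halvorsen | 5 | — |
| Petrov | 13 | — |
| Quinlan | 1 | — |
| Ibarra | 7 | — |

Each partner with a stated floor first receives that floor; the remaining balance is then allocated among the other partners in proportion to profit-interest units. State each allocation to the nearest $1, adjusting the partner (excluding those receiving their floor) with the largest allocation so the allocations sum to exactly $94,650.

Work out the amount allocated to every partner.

Minimums first: Ferraro $22,500. Residual $72,150.
Residual split over remaining profit-interest units 42: Vance 27,485.71 → $27,486; Halvorsen 8,589.29 → $8,589; Petrov 22,332.14 → $22,332; Quinlan 1,717.86 → $1,718; Ibarra 12,025.00 → $12,025.

Vance: $27,486; Ferraro: $22,500; Halvorsen: $8,589; Petrov: $22,332; Quinlan: $1,718; Ibarra: $12,025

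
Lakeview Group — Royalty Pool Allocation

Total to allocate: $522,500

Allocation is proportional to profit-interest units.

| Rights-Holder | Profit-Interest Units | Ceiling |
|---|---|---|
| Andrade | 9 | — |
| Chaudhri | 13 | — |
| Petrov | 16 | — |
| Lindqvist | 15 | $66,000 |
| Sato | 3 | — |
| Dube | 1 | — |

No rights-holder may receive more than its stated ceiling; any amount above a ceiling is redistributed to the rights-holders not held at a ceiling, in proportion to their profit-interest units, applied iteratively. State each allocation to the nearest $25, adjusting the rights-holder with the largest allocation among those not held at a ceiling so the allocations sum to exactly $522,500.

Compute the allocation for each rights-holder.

Andrade: $97,825 | Chaudhri: $141,300 | Petrov: $173,900 | Lindqvist: $66,000 | Sato: $32,600 | Dube: $10,875

Sum of profit-interest units: 57.
Pro-rata shares before constraints: Andrade 82,500.00; Chaudhri 119,166.67; Petrov 146,666.67; Lindqvist 137,500.00; Sato 27,500.00; Dube 9,166.67.
Cap binds for Lindqvist ($66,000); remaining pool $456,500 reallocated over remaining profit-interest units 42.
Redistributed shares: Andrade 97,821.43 → $97,825; Chaudhri 141,297.62 → $141,300; Petrov 173,904.76 → $173,900; Sato 32,607.14 → $32,600; Dube 10,869.05 → $10,875.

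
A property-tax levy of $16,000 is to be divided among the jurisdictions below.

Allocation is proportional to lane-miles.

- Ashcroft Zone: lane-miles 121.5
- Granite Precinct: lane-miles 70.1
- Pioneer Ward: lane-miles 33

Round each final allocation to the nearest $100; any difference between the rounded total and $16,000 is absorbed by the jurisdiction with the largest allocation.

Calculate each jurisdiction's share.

Lane-miles total: 224.6.
Proportional shares: Ashcroft Zone 121.5/224.6 × $16,000 = 8,655.39; Granite Precinct 70.1/224.6 × $16,000 = 4,993.77; Pioneer Ward 33/224.6 × $16,000 = 2,350.85.
Rounded to nearest $100: Ashcroft Zone $8,700; Granite Precinct $5,000; Pioneer Ward $2,400. Sum = $16,100.
Difference $16,000 − $16,100 = −$100 applied to largest allocation (Ashcroft Zone): Ashcroft Zone becomes $8,600.

Ashcroft Zone: $8,600; Granite Precinct: $5,000; Pioneer Ward: $2,400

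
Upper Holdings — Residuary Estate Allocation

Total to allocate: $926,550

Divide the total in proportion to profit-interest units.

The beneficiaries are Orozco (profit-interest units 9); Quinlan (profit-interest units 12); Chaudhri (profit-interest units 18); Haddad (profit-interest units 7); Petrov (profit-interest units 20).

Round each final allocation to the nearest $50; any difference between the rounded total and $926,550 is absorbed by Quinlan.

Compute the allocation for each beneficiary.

Orozco: $126,350; Quinlan: $168,500; Chaudhri: $252,700; Haddad: $98,250; Petrov: $280,750

Combined profit-interest units = 66.
Proportional shares: Orozco 9/66 × $926,550 = 126,347.73; Quinlan 12/66 × $926,550 = 168,463.64; Chaudhri 18/66 × $926,550 = 252,695.45; Haddad 7/66 × $926,550 = 98,270.45; Petrov 20/66 × $926,550 = 280,772.73.
Rounded to nearest $50: Orozco $126,350; Quinlan $168,450; Chaudhri $252,700; Haddad $98,250; Petrov $280,750. Sum = $926,500.
Difference $926,550 − $926,500 = +$50 applied to Quinlan: Quinlan becomes $168,500.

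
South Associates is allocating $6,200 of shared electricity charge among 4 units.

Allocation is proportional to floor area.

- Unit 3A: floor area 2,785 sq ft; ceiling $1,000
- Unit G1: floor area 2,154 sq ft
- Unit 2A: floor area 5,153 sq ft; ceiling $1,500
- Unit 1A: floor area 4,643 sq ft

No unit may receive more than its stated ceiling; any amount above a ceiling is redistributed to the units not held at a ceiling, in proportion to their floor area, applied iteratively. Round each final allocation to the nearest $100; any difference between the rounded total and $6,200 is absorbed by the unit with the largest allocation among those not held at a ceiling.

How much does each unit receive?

Combined floor area = 14,735.
Proportional shares (ignoring caps): Unit 3A 1,171.84; Unit G1 906.33; Unit 2A 2,168.21; Unit 1A 1,953.62.
Cap binds for Unit 3A ($1,000), Unit 2A ($1,500); remaining pool $3,700 reallocated over remaining floor area 6,797.
Remaining shares: Unit G1 1,172.55 → $1,200; Unit 1A 2,527.45 → $2,500.

Unit 3A: $1,000 · Unit G1: $1,200 · Unit 2A: $1,500 · Unit 1A: $2,500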